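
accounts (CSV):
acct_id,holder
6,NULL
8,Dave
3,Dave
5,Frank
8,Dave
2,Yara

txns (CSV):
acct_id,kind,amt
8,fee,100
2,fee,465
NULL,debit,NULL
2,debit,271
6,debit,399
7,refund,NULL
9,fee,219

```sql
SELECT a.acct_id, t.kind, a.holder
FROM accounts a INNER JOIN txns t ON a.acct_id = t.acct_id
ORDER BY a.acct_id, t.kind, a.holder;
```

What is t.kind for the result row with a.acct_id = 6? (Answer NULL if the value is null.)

debit

INNER JOIN keeps only pairs where the ON condition holds.
Matching on a.acct_id = t.acct_id. A NULL in a compared column never satisfies the condition.
- a (acct_id=6) pairs with 1 row(s) of t.
- a (acct_id=8) pairs with 1 row(s) of t.
- a (acct_id=3) has no partner → excluded.
- a (acct_id=5) has no partner → excluded.
- a (acct_id=8) pairs with 1 row(s) of t.
- a (acct_id=2) pairs with 2 row(s) of t.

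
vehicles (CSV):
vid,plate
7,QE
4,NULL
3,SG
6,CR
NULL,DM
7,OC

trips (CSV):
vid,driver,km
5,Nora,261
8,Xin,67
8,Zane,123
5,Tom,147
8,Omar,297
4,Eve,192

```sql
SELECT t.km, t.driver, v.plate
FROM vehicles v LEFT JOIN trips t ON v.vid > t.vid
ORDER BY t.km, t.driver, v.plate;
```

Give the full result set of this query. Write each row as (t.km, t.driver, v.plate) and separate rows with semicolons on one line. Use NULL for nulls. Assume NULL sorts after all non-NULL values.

(147, Tom, CR); (147, Tom, OC); (147, Tom, QE); (192, Eve, CR); (192, Eve, OC); (192, Eve, QE); (261, Nora, CR); (261, Nora, OC); (261, Nora, QE); (NULL, NULL, DM); (NULL, NULL, SG); (NULL, NULL, NULL)

LEFT JOIN keeps every row from `vehicles`; unmatched rows get NULL for `trips`'s columns.
Matching on v.vid > t.vid. A NULL in a compared column never satisfies the condition.
- v[0] vid=7 → 3 match(es) in t → 3 row(s).
- v[1] vid=4 → no match; kept with NULLs on the t side.
- v[2] vid=3 → no match; kept with NULLs on the t side.
- v[3] vid=6 → 3 match(es) in t → 3 row(s).
- v[4] vid=NULL → no match; kept with NULLs on the t side.
- v[5] vid=7 → 3 match(es) in t → 3 row(s).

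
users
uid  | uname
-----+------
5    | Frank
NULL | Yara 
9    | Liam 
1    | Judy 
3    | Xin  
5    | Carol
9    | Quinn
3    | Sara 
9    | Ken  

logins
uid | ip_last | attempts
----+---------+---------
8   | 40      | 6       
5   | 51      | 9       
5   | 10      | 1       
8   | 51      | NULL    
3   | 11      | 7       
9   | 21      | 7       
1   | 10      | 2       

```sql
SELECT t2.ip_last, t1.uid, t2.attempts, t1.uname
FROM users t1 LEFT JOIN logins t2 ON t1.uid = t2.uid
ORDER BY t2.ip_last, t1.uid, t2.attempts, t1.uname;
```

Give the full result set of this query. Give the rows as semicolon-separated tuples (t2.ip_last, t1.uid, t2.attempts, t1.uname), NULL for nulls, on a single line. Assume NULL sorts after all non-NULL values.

LEFT JOIN keeps every row from `users`; unmatched rows get NULL for `logins`'s columns.
Matching on t1.uid = t2.uid. A NULL in a compared column never satisfies the condition.
- t1 row (uid=5): matches 2 t2 row(s) → 2 output row(s).
- t1 row (uid=NULL): no match → kept, t2 columns NULL.
- t1 row (uid=9): matches 1 t2 row(s) → 1 output row(s).
- t1 row (uid=1): matches 1 t2 row(s) → 1 output row(s).
- t1 row (uid=3): matches 1 t2 row(s) → 1 output row(s).
- t1 row (uid=5): matches 2 t2 row(s) → 2 output row(s).
- t1 row (uid=9): matches 1 t2 row(s) → 1 output row(s).
- t1 row (uid=3): matches 1 t2 row(s) → 1 output row(s).
- t1 row (uid=9): matches 1 t2 row(s) → 1 output row(s).

(10, 1, 2, Judy); (10, 5, 1, Carol); (10, 5, 1, Frank); (11, 3, 7, Sara); (11, 3, 7, Xin); (21, 9, 7, Ken); (21, 9, 7, Liam); (21, 9, 7, Quinn); (51, 5, 9, Carol); (51, 5, 9, Frank); (NULL, NULL, NULL, Yara)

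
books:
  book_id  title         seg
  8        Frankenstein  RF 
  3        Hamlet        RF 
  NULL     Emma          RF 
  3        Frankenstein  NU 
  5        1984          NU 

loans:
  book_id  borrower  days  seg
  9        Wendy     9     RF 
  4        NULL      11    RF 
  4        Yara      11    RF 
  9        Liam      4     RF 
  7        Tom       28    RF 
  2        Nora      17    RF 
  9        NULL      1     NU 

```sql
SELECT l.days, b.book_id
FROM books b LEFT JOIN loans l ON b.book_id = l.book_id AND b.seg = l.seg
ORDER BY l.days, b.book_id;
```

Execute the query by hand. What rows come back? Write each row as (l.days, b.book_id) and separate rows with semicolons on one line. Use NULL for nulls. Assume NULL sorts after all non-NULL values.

LEFT JOIN keeps every row from `books`; unmatched rows get NULL for `loans`'s columns.
Matching on b.book_id = l.book_id AND b.seg = l.seg. A NULL in a compared column never satisfies the condition.
Matched pairs: 0; unmatched b rows kept: 5.

(NULL, 3); (NULL, 3); (NULL, 5); (NULL, 8); (NULL, NULL)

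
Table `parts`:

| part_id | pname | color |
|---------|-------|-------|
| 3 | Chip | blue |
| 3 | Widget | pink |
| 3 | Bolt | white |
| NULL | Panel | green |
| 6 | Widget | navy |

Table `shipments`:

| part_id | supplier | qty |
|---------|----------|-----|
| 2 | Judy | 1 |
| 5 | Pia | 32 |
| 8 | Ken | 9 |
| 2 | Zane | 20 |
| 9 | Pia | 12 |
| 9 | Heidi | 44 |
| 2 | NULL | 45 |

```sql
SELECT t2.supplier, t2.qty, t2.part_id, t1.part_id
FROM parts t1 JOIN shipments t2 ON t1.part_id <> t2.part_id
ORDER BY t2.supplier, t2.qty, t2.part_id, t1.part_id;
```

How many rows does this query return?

28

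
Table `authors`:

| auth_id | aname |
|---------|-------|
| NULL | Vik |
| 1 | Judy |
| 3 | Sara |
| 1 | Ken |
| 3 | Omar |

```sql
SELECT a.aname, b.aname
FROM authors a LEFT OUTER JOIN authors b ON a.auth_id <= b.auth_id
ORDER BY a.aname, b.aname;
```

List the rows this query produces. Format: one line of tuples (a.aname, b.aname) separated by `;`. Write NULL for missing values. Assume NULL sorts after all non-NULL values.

LEFT JOIN keeps every row from `authors a`; unmatched rows get NULL for `authors b`'s columns.
Matching on a.auth_id <= b.auth_id. A NULL in a compared column never satisfies the condition.
- auth_id=NULL: no b row matches, row kept with b columns NULL.
- auth_id=1: 4 matching b row(s), so 4 row(s) emitted.
- auth_id=3: 2 matching b row(s), so 2 row(s) emitted.
- auth_id=1: 4 matching b row(s), so 4 row(s) emitted.
- auth_id=3: 2 matching b row(s), so 2 row(s) emitted.

(Judy, Judy); (Judy, Ken); (Judy, Omar); (Judy, Sara); (Ken, Judy); (Ken, Ken); (Ken, Omar); (Ken, Sara); (Omar, Omar); (Omar, Sara); (Sara, Omar); (Sara, Sara); (Vik, NULL)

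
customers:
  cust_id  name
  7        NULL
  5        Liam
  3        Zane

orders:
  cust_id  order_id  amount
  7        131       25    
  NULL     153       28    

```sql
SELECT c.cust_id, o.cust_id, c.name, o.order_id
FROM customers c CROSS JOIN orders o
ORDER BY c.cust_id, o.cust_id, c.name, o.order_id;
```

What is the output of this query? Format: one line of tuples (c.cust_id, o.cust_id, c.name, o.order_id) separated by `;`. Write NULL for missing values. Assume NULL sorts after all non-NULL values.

CROSS JOIN pairs every row of `customers` with every row of `orders`: 3 × 2 = 6 rows.
After projecting and ordering:
c.cust_id | o.cust_id | c.name | o.order_id
3 | 7 | Zane | 131
3 | NULL | Zane | 153
5 | 7 | Liam | 131
5 | NULL | Liam | 153
7 | 7 | NULL | 131
7 | NULL | NULL | 153

(3, 7, Zane, 131); (3, NULL, Zane, 153); (5, 7, Liam, 131); (5, NULL, Liam, 153); (7, 7, NULL, 131); (7, NULL, NULL, 153)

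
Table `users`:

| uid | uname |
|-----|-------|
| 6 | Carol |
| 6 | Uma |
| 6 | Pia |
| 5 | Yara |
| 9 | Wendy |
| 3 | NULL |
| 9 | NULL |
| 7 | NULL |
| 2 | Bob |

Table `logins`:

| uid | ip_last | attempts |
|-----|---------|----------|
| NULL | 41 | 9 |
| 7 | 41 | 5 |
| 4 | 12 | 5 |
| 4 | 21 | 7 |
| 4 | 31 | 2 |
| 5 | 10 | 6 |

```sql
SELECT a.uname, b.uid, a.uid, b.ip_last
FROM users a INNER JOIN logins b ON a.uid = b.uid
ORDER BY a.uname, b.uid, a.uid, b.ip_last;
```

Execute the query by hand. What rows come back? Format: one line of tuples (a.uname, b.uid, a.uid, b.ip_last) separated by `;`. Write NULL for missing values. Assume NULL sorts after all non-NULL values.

(Yara, 5, 5, 10); (NULL, 7, 7, 41)

INNER JOIN keeps only pairs where the ON condition holds.
Matching on a.uid = b.uid. A NULL in a compared column never satisfies the condition.
- a[0] uid=6 → no match; dropped.
- a[1] uid=6 → no match; dropped.
- a[2] uid=6 → no match; dropped.
- a[3] uid=5 → 1 match(es) in b → 1 row(s).
- a[4] uid=9 → no match; dropped.
- a[5] uid=3 → no match; dropped.
- a[6] uid=9 → no match; dropped.
- a[7] uid=7 → 1 match(es) in b → 1 row(s).
- a[8] uid=2 → no match; dropped.
After projecting and ordering:
a.uname | b.uid | a.uid | b.ip_last
Yara | 5 | 5 | 10
NULL | 7 | 7 | 41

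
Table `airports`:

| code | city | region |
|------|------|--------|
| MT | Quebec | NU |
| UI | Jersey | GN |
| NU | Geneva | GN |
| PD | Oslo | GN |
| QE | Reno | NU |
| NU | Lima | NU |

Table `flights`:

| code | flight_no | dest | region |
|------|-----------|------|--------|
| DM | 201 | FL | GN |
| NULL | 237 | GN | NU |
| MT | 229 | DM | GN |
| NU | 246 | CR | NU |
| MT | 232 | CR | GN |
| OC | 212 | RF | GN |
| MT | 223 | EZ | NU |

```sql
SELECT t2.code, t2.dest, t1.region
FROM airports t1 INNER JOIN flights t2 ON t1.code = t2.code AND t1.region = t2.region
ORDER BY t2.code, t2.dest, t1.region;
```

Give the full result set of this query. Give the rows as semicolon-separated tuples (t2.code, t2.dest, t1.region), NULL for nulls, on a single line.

(MT, EZ, NU); (NU, CR, NU)

INNER JOIN keeps only pairs where the ON condition holds.
Matching on t1.code = t2.code AND t1.region = t2.region. A NULL in a compared column never satisfies the condition.
- code=MT, region=NU: 1 matching t2 row(s), so 1 row(s) emitted.
- code=UI, region=GN: no matching t2 row, dropped.
- code=NU, region=GN: no matching t2 row, dropped.
- code=PD, region=GN: no matching t2 row, dropped.
- code=QE, region=NU: no matching t2 row, dropped.
- code=NU, region=NU: 1 matching t2 row(s), so 1 row(s) emitted.
After projecting and ordering:
t2.code | t2.dest | t1.region
MT | EZ | NU
NU | CR | NU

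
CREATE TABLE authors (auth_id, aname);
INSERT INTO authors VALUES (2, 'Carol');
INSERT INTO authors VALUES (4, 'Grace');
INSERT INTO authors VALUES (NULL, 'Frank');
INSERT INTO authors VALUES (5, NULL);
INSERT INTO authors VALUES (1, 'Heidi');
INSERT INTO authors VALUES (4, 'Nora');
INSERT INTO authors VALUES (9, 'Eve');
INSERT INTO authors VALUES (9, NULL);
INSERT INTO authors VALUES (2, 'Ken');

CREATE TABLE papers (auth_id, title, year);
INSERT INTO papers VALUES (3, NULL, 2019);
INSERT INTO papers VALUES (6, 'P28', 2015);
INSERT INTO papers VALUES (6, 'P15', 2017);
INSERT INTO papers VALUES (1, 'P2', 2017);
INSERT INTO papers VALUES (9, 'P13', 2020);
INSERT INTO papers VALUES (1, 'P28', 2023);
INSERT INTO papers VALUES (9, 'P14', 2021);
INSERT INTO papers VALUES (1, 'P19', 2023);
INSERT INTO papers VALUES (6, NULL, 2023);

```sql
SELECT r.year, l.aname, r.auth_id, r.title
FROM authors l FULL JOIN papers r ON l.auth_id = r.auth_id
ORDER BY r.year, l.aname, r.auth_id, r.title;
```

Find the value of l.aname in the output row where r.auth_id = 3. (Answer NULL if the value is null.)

NULL

FULL OUTER JOIN keeps every row from both sides; unmatched rows get NULL for the other side's columns.
Matching on l.auth_id = r.auth_id. A NULL in a compared column never satisfies the condition.
- l row (auth_id=2): no match → kept, r columns NULL.
- l row (auth_id=4): no match → kept, r columns NULL.
- l row (auth_id=NULL): no match → kept, r columns NULL.
- l row (auth_id=5): no match → kept, r columns NULL.
- l row (auth_id=1): matches 3 r row(s) → 3 output row(s).
- l row (auth_id=4): no match → kept, r columns NULL.
- l row (auth_id=9): matches 2 r row(s) → 2 output row(s).
- l row (auth_id=9): matches 2 r row(s) → 2 output row(s).
- l row (auth_id=2): no match → kept, r columns NULL.
- 4 r row(s) had no l match → kept, l columns NULL.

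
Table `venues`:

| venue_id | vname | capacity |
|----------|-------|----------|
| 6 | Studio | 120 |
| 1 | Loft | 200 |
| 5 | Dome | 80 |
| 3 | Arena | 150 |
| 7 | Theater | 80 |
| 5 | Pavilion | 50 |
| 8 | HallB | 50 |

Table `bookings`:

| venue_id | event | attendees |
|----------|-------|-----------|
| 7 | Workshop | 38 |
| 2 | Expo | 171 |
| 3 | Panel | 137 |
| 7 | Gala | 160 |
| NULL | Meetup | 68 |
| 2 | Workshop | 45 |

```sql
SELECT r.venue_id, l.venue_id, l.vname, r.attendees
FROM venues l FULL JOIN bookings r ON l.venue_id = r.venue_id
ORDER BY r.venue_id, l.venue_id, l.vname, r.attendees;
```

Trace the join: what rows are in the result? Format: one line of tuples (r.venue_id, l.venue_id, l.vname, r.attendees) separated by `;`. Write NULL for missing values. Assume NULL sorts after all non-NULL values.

(2, NULL, NULL, 45); (2, NULL, NULL, 171); (3, 3, Arena, 137); (7, 7, Theater, 38); (7, 7, Theater, 160); (NULL, 1, Loft, NULL); (NULL, 5, Dome, NULL); (NULL, 5, Pavilion, NULL); (NULL, 6, Studio, NULL); (NULL, 8, HallB, NULL); (NULL, NULL, NULL, 68)

FULL OUTER JOIN keeps every row from both sides; unmatched rows get NULL for the other side's columns.
Matching on l.venue_id = r.venue_id. A NULL in a compared column never satisfies the condition.
Matched pairs: 3; unmatched l rows kept: 5; unmatched r rows kept: 3.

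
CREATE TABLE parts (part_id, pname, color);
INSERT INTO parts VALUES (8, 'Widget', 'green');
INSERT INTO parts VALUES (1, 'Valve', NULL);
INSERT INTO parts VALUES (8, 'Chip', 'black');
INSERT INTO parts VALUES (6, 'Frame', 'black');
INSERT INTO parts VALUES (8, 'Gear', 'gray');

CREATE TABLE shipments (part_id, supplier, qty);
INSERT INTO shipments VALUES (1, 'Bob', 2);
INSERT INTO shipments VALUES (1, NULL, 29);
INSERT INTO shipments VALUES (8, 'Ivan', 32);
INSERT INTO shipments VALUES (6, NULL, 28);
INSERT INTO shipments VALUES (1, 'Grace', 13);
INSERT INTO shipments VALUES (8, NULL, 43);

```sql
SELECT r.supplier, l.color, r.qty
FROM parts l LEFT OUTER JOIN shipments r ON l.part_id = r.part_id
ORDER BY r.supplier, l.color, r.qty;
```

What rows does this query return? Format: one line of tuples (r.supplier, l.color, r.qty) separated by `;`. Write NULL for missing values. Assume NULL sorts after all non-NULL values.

LEFT JOIN keeps every row from `parts`; unmatched rows get NULL for `shipments`'s columns.
Matching on l.part_id = r.part_id.
- part_id=8: 2 matching r row(s), so 2 row(s) emitted.
- part_id=1: 3 matching r row(s), so 3 row(s) emitted.
- part_id=8: 2 matching r row(s), so 2 row(s) emitted.
- part_id=6: 1 matching r row(s), so 1 row(s) emitted.
- part_id=8: 2 matching r row(s), so 2 row(s) emitted.
After projecting and ordering:
r.supplier | l.color | r.qty
Bob | NULL | 2
Grace | NULL | 13
Ivan | black | 32
Ivan | gray | 32
Ivan | green | 32
NULL | black | 28
NULL | black | 43
NULL | gray | 43
NULL | green | 43
NULL | NULL | 29

(Bob, NULL, 2); (Grace, NULL, 13); (Ivan, black, 32); (Ivan, gray, 32); (Ivan, green, 32); (NULL, black, 28); (NULL, black, 43); (NULL, gray, 43); (NULL, green, 43); (NULL, NULL, 29)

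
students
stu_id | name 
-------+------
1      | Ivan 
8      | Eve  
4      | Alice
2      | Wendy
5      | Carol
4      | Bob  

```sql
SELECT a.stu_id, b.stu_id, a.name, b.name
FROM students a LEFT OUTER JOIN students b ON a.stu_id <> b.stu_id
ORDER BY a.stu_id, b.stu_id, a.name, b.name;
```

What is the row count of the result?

28

LEFT JOIN keeps every row from `students a`; unmatched rows get NULL for `students b`'s columns.
Matching on a.stu_id <> b.stu_id.
Matched pairs: 28; unmatched a rows kept: 0.
Total: 28 rows.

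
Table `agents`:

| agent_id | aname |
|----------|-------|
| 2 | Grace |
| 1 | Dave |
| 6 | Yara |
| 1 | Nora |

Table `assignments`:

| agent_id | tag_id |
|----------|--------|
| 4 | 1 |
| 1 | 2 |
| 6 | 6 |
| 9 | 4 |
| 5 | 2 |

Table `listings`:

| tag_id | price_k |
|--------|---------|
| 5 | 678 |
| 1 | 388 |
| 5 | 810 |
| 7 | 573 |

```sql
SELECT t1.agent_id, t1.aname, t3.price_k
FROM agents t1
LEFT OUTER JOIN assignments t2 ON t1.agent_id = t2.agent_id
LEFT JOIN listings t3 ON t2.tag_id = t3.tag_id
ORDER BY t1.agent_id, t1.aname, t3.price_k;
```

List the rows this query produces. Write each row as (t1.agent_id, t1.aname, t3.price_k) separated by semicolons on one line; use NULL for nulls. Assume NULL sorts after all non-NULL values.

(1, Dave, NULL); (1, Nora, NULL); (2, Grace, NULL); (6, Yara, NULL)

Joins associate left-to-right: agents LEFT JOIN assignments on agent_id gives 4 intermediate row(s).
Then LEFT JOIN `listings t3` on tag_id: each of those 4 rows is kept; rows whose t2.tag_id has no match in t3 get NULL for t3's columns.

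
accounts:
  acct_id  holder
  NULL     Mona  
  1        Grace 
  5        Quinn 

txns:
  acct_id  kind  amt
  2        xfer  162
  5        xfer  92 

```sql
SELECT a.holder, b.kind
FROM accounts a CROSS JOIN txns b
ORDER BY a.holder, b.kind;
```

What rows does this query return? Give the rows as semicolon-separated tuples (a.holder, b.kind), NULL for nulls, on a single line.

CROSS JOIN pairs every row of `accounts` with every row of `txns`: 3 × 2 = 6 rows.
After projecting and ordering:
a.holder | b.kind
Grace | xfer
Grace | xfer
Mona | xfer
Mona | xfer
Quinn | xfer
Quinn | xfer

(Grace, xfer); (Grace, xfer); (Mona, xfer); (Mona, xfer); (Quinn, xfer); (Quinn, xfer)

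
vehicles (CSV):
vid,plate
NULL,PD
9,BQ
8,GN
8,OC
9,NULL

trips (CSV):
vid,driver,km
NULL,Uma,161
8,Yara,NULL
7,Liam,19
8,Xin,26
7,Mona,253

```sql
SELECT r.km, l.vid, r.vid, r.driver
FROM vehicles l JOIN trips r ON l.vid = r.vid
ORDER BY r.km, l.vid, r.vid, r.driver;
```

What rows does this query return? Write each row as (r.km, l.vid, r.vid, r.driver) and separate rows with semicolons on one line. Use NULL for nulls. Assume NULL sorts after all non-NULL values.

(26, 8, 8, Xin); (26, 8, 8, Xin); (NULL, 8, 8, Yara); (NULL, 8, 8, Yara)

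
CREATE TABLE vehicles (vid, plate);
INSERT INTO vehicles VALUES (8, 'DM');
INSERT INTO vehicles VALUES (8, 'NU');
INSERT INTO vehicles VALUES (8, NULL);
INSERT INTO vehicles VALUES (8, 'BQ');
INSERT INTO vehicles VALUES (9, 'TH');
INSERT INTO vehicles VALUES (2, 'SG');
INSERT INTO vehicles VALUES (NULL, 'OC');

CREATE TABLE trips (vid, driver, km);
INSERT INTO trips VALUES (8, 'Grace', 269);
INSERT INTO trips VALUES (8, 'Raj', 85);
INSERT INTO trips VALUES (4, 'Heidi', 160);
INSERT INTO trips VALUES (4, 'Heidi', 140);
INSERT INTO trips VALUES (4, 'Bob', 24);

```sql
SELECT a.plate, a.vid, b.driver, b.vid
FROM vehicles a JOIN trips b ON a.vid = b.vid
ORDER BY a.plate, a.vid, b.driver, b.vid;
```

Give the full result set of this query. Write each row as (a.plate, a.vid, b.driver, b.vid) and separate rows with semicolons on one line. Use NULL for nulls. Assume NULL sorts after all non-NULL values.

INNER JOIN keeps only pairs where the ON condition holds.
Matching on a.vid = b.vid. A NULL in a compared column never satisfies the condition.
- a (vid=8) pairs with 2 row(s) of b.
- a (vid=8) pairs with 2 row(s) of b.
- a (vid=8) pairs with 2 row(s) of b.
- a (vid=8) pairs with 2 row(s) of b.
- a (vid=9) has no partner → excluded.
- a (vid=2) has no partner → excluded.
- a (vid=NULL) has no partner → excluded.
After projecting and ordering:
a.plate | a.vid | b.driver | b.vid
BQ | 8 | Grace | 8
BQ | 8 | Raj | 8
DM | 8 | Grace | 8
DM | 8 | Raj | 8
NU | 8 | Grace | 8
NU | 8 | Raj | 8
NULL | 8 | Grace | 8
NULL | 8 | Raj | 8

(BQ, 8, Grace, 8); (BQ, 8, Raj, 8); (DM, 8, Grace, 8); (DM, 8, Raj, 8); (NU, 8, Grace, 8); (NU, 8, Raj, 8); (NULL, 8, Grace, 8); (NULL, 8, Raj, 8)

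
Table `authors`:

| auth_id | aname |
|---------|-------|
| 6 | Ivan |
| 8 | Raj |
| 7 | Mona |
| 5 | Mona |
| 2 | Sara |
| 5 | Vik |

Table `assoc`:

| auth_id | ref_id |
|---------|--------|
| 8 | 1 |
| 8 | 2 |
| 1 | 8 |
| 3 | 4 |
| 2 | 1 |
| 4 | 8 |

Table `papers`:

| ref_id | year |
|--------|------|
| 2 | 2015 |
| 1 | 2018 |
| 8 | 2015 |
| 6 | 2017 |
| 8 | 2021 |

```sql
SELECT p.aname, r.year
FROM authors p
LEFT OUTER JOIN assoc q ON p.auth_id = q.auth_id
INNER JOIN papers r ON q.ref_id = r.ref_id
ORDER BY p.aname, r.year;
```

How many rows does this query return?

3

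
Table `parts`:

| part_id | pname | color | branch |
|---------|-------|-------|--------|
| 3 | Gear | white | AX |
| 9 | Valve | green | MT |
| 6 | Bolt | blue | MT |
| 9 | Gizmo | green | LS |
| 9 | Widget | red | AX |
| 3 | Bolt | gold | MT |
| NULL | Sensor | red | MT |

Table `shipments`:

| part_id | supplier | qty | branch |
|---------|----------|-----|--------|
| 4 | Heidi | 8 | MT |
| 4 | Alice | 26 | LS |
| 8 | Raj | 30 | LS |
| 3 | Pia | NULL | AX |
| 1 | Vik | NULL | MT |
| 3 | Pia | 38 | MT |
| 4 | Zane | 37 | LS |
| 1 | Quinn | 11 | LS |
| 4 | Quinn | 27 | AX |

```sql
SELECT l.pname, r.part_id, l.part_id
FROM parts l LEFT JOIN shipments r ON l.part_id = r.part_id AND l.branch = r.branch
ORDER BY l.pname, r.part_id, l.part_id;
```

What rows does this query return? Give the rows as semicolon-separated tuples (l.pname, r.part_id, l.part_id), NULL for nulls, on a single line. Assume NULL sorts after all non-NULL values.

(Bolt, 3, 3); (Bolt, NULL, 6); (Gear, 3, 3); (Gizmo, NULL, 9); (Sensor, NULL, NULL); (Valve, NULL, 9); (Widget, NULL, 9)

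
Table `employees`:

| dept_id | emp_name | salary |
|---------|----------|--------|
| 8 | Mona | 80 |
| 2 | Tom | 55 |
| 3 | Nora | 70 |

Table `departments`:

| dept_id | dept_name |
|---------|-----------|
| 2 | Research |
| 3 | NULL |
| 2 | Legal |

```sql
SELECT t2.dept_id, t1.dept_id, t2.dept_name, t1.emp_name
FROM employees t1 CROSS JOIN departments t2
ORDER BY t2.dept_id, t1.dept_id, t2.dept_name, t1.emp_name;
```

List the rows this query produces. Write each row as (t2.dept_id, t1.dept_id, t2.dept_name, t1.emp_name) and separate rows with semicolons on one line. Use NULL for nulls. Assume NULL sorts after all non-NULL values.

(2, 2, Legal, Tom); (2, 2, Research, Tom); (2, 3, Legal, Nora); (2, 3, Research, Nora); (2, 8, Legal, Mona); (2, 8, Research, Mona); (3, 2, NULL, Tom); (3, 3, NULL, Nora); (3, 8, NULL, Mona)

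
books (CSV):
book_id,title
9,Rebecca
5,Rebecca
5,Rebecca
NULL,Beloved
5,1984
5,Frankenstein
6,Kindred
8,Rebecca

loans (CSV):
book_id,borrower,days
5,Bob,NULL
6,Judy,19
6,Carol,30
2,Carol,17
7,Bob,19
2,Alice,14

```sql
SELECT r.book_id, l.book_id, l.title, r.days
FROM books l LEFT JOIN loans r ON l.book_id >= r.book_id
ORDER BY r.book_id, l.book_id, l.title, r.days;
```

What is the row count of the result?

30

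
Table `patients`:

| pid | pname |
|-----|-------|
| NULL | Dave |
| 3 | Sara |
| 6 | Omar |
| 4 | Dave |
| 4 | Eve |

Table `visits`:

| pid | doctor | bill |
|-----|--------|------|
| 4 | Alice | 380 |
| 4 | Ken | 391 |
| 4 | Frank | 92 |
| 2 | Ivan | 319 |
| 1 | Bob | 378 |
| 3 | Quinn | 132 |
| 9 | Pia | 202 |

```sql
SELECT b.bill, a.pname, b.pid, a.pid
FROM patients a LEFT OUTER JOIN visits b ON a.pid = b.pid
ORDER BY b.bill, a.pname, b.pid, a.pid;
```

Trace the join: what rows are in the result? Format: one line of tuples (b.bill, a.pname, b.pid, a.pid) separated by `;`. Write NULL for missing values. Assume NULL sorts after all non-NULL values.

LEFT JOIN keeps every row from `patients`; unmatched rows get NULL for `visits`'s columns.
Matching on a.pid = b.pid. A NULL in a compared column never satisfies the condition.
- a[0] pid=NULL → no match; kept with NULLs on the b side.
- a[1] pid=3 → 1 match(es) in b → 1 row(s).
- a[2] pid=6 → no match; kept with NULLs on the b side.
- a[3] pid=4 → 3 match(es) in b → 3 row(s).
- a[4] pid=4 → 3 match(es) in b → 3 row(s).
After projecting and ordering:
b.bill | a.pname | b.pid | a.pid
92 | Dave | 4 | 4
92 | Eve | 4 | 4
132 | Sara | 3 | 3
380 | Dave | 4 | 4
380 | Eve | 4 | 4
391 | Dave | 4 | 4
391 | Eve | 4 | 4
NULL | Dave | NULL | NULL
NULL | Omar | NULL | 6

(92, Dave, 4, 4); (92, Eve, 4, 4); (132, Sara, 3, 3); (380, Dave, 4, 4); (380, Eve, 4, 4); (391, Dave, 4, 4); (391, Eve, 4, 4); (NULL, Dave, NULL, NULL); (NULL, Omar, NULL, 6)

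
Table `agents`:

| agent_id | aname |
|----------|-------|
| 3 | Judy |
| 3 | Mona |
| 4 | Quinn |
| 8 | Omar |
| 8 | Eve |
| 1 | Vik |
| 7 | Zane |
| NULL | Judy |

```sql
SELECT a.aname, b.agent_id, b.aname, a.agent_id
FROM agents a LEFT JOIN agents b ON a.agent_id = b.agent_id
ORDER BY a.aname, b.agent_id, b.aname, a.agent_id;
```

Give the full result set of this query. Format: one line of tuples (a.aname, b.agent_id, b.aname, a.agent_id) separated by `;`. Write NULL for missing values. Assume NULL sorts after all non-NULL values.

LEFT JOIN keeps every row from `agents a`; unmatched rows get NULL for `agents b`'s columns.
Matching on a.agent_id = b.agent_id. A NULL in a compared column never satisfies the condition.
- a[0] agent_id=3 → 2 match(es) in b → 2 row(s).
- a[1] agent_id=3 → 2 match(es) in b → 2 row(s).
- a[2] agent_id=4 → 1 match(es) in b → 1 row(s).
- a[3] agent_id=8 → 2 match(es) in b → 2 row(s).
- a[4] agent_id=8 → 2 match(es) in b → 2 row(s).
- a[5] agent_id=1 → 1 match(es) in b → 1 row(s).
- a[6] agent_id=7 → 1 match(es) in b → 1 row(s).
- a[7] agent_id=NULL → no match; kept with NULLs on the b side.

(Eve, 8, Eve, 8); (Eve, 8, Omar, 8); (Judy, 3, Judy, 3); (Judy, 3, Mona, 3); (Judy, NULL, NULL, NULL); (Mona, 3, Judy, 3); (Mona, 3, Mona, 3); (Omar, 8, Eve, 8); (Omar, 8, Omar, 8); (Quinn, 4, Quinn, 4); (Vik, 1, Vik, 1); (Zane, 7, Zane, 7)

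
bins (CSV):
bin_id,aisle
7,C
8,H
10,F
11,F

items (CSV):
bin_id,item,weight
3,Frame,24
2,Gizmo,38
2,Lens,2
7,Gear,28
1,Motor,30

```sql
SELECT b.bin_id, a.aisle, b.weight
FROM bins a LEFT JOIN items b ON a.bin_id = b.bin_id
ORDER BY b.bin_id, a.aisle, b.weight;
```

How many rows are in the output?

LEFT JOIN keeps every row from `bins`; unmatched rows get NULL for `items`'s columns.
Matching on a.bin_id = b.bin_id.
Matched pairs: 1; unmatched a rows kept: 3.
Total: 1 matched + 3 padded = 4 rows.

4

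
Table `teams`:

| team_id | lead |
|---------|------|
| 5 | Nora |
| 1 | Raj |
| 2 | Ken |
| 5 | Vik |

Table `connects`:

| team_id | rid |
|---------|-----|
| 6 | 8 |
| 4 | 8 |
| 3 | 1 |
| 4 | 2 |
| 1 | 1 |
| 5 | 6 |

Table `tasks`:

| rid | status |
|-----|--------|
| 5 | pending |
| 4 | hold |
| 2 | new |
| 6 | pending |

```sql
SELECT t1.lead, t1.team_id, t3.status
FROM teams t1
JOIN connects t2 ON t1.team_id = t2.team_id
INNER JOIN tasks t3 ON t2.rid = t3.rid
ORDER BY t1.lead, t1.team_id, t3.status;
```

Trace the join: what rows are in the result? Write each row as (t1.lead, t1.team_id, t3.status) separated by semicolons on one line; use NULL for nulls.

(Nora, 5, pending); (Vik, 5, pending)

Evaluate left to right. First `teams t1 INNER JOIN connects t2` on team_id: 3 row(s).
Then INNER JOIN `tasks t3` on rid: keep only rows whose t2.rid appears in t3.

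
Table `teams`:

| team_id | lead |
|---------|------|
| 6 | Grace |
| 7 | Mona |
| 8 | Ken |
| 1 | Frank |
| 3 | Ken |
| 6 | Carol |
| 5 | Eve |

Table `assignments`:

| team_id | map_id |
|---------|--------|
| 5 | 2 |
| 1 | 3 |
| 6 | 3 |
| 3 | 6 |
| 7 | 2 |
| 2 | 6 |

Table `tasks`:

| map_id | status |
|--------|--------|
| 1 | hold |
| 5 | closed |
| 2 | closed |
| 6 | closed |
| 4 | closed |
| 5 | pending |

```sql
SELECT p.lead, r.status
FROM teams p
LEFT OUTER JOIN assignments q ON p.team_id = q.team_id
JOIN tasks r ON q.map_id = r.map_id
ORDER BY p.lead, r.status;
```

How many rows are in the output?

Joins associate left-to-right: teams LEFT JOIN assignments on team_id gives 7 intermediate row(s).
Then INNER JOIN `tasks r` on map_id: keep only rows whose q.map_id appears in r.
Result: 3 row(s).

3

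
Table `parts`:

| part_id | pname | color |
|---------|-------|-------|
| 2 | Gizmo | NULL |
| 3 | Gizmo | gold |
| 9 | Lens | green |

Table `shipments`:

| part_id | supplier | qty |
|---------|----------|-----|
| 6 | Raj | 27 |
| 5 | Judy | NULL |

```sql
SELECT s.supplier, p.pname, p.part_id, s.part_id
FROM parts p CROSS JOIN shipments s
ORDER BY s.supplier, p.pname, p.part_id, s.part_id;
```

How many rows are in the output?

6

CROSS JOIN pairs every row of `parts` with every row of `shipments`: 3 × 2 = 6 rows.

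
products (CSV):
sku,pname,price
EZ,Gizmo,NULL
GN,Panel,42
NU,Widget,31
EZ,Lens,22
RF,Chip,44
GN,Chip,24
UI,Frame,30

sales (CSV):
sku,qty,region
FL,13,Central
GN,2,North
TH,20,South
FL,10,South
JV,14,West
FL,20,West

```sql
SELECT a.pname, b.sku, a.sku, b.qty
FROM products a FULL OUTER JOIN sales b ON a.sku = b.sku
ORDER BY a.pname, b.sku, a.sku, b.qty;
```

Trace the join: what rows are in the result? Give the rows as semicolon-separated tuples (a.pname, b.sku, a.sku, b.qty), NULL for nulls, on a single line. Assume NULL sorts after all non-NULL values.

(Chip, GN, GN, 2); (Chip, NULL, RF, NULL); (Frame, NULL, UI, NULL); (Gizmo, NULL, EZ, NULL); (Lens, NULL, EZ, NULL); (Panel, GN, GN, 2); (Widget, NULL, NU, NULL); (NULL, FL, NULL, 10); (NULL, FL, NULL, 13); (NULL, FL, NULL, 20); (NULL, JV, NULL, 14); (NULL, TH, NULL, 20)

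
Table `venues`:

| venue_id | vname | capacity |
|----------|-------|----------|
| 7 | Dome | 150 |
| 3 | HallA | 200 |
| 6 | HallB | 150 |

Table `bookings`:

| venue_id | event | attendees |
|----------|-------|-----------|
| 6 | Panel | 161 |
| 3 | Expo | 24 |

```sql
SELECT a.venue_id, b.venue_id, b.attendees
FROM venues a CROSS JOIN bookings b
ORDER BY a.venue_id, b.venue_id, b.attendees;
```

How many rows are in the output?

CROSS JOIN pairs every row of `venues` with every row of `bookings`: 3 × 2 = 6 rows.

6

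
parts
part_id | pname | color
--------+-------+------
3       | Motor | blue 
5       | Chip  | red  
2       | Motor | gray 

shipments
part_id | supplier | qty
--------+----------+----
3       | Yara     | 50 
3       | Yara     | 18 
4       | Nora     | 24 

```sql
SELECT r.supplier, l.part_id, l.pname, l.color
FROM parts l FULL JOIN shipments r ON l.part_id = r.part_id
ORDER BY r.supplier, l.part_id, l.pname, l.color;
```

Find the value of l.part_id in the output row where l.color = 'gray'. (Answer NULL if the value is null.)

2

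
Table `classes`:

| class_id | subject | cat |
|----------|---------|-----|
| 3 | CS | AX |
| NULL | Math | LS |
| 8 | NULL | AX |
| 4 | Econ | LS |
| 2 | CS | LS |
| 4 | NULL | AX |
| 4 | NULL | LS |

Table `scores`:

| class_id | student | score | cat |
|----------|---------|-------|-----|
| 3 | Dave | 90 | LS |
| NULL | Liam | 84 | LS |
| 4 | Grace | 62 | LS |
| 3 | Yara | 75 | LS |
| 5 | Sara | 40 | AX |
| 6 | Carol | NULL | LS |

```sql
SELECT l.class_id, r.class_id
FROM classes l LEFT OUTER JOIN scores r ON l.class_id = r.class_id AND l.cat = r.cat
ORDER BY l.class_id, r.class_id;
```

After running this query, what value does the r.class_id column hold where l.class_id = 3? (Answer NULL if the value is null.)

NULL

LEFT JOIN keeps every row from `classes`; unmatched rows get NULL for `scores`'s columns.
Matching on l.class_id = r.class_id AND l.cat = r.cat. A NULL in a compared column never satisfies the condition.
Matched pairs: 2; unmatched l rows kept: 5.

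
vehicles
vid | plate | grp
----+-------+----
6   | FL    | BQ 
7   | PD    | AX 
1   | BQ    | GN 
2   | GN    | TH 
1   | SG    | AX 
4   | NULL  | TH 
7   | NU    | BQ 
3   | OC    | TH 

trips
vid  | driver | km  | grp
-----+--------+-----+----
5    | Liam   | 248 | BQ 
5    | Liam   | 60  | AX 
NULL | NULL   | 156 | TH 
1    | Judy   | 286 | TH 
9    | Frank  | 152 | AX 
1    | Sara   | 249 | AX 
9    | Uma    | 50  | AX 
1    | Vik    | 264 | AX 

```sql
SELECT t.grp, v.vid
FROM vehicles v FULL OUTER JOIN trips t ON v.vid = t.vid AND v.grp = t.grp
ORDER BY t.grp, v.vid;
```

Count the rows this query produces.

15

FULL OUTER JOIN keeps every row from both sides; unmatched rows get NULL for the other side's columns.
Matching on v.vid = t.vid AND v.grp = t.grp. A NULL in a compared column never satisfies the condition.
- vid=6, grp=BQ: no t row matches, row kept with t columns NULL.
- vid=7, grp=AX: no t row matches, row kept with t columns NULL.
- vid=1, grp=GN: no t row matches, row kept with t columns NULL.
- vid=2, grp=TH: no t row matches, row kept with t columns NULL.
- vid=1, grp=AX: 2 matching t row(s), so 2 row(s) emitted.
- vid=4, grp=TH: no t row matches, row kept with t columns NULL.
- vid=7, grp=BQ: no t row matches, row kept with t columns NULL.
- vid=3, grp=TH: no t row matches, row kept with t columns NULL.
- 6 t row(s) had no v match → kept, v columns NULL.
Total: 2 matched + 13 padded = 15 rows.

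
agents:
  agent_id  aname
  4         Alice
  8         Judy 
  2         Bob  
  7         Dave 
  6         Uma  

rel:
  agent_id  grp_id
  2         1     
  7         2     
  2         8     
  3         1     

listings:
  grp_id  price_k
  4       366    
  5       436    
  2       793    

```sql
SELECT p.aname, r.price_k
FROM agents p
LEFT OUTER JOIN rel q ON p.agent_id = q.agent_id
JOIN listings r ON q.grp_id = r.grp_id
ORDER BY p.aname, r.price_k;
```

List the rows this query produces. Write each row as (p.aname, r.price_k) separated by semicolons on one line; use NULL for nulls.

(Dave, 793)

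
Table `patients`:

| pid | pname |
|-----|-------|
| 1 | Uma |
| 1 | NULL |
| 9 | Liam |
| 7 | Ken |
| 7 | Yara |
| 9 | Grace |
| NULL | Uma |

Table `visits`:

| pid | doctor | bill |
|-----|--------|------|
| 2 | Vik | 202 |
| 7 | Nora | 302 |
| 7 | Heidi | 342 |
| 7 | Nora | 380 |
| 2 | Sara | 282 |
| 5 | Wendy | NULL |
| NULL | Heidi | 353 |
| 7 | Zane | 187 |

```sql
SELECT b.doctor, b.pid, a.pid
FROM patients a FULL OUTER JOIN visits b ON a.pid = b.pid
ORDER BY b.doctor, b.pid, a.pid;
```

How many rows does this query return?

17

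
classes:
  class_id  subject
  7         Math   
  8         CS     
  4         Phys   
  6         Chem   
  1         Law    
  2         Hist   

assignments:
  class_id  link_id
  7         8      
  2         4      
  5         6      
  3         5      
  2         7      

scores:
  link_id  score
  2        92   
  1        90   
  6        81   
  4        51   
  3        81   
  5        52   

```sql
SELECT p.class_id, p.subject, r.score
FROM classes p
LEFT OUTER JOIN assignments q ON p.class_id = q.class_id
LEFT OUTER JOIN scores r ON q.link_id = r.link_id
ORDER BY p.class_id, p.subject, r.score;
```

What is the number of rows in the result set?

7

Evaluate left to right. First `classes p LEFT JOIN assignments q` on class_id: 7 row(s).
Then LEFT JOIN `scores r` on link_id: each of those 7 rows is kept; rows whose q.link_id has no match in r get NULL for r's columns.
Result: 7 row(s).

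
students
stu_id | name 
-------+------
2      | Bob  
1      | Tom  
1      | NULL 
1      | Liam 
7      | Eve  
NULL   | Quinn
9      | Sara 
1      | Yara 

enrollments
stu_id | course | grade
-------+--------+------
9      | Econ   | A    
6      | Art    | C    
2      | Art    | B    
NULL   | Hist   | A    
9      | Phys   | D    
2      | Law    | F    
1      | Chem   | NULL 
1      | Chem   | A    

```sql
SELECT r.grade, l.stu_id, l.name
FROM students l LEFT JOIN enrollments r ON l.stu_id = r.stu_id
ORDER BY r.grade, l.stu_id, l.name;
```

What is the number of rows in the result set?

14

LEFT JOIN keeps every row from `students`; unmatched rows get NULL for `enrollments`'s columns.
Matching on l.stu_id = r.stu_id. A NULL in a compared column never satisfies the condition.
Matched pairs: 12; unmatched l rows kept: 2.
Total: 12 matched + 2 padded = 14 rows.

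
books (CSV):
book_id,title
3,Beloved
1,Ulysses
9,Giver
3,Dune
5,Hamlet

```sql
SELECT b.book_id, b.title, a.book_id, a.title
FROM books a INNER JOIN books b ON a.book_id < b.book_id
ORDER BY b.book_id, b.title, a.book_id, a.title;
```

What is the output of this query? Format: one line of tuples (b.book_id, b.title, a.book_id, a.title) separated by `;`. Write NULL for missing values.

INNER JOIN keeps only pairs where the ON condition holds.
Matching on a.book_id < b.book_id.
Matched pairs: 9.

(3, Beloved, 1, Ulysses); (3, Dune, 1, Ulysses); (5, Hamlet, 1, Ulysses); (5, Hamlet, 3, Beloved); (5, Hamlet, 3, Dune); (9, Giver, 1, Ulysses); (9, Giver, 3, Beloved); (9, Giver, 3, Dune); (9, Giver, 5, Hamlet)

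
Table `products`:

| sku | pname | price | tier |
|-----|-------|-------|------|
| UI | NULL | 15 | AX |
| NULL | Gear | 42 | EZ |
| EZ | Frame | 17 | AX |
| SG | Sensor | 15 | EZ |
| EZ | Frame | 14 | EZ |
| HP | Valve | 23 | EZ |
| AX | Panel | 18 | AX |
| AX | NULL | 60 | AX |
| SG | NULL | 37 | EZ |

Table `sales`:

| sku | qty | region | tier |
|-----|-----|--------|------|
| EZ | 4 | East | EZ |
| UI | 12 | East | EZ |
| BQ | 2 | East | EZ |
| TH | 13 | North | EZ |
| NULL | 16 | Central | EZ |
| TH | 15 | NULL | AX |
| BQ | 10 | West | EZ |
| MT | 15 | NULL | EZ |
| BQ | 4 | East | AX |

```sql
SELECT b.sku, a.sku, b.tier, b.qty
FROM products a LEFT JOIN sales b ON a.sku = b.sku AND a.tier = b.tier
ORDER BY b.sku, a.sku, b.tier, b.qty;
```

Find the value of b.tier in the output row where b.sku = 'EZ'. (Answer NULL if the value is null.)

EZ

LEFT JOIN keeps every row from `products`; unmatched rows get NULL for `sales`'s columns.
Matching on a.sku = b.sku AND a.tier = b.tier. A NULL in a compared column never satisfies the condition.
- a[0] sku=UI, tier=AX → no match; kept with NULLs on the b side.
- a[1] sku=NULL, tier=EZ → no match; kept with NULLs on the b side.
- a[2] sku=EZ, tier=AX → no match; kept with NULLs on the b side.
- a[3] sku=SG, tier=EZ → no match; kept with NULLs on the b side.
- a[4] sku=EZ, tier=EZ → 1 match(es) in b → 1 row(s).
- a[5] sku=HP, tier=EZ → no match; kept with NULLs on the b side.
- a[6] sku=AX, tier=AX → no match; kept with NULLs on the b side.
- a[7] sku=AX, tier=AX → no match; kept with NULLs on the b side.
- a[8] sku=SG, tier=EZ → no match; kept with NULLs on the b side.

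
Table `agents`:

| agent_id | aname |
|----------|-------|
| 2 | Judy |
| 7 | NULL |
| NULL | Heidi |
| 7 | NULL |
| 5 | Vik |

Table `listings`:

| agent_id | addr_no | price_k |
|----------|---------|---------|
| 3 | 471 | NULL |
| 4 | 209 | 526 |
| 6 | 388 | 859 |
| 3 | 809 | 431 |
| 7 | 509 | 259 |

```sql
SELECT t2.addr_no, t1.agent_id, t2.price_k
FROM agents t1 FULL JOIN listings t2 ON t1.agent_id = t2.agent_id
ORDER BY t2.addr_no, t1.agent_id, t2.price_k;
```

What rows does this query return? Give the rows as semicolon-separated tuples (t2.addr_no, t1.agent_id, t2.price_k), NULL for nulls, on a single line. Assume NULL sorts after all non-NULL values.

FULL OUTER JOIN keeps every row from both sides; unmatched rows get NULL for the other side's columns.
Matching on t1.agent_id = t2.agent_id. A NULL in a compared column never satisfies the condition.
Matched pairs: 2; unmatched t1 rows kept: 3; unmatched t2 rows kept: 4.

(209, NULL, 526); (388, NULL, 859); (471, NULL, NULL); (509, 7, 259); (509, 7, 259); (809, NULL, 431); (NULL, 2, NULL); (NULL, 5, NULL); (NULL, NULL, NULL)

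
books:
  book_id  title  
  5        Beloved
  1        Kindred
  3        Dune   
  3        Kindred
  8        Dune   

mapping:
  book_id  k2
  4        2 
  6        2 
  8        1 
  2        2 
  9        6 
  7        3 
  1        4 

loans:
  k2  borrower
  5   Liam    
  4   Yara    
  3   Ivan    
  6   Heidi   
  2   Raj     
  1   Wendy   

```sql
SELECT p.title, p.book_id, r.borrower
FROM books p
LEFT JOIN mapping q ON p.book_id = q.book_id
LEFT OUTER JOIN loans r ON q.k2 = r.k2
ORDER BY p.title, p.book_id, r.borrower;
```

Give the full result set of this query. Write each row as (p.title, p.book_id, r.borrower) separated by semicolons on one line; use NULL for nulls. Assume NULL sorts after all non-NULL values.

Joins associate left-to-right: books LEFT JOIN mapping on book_id gives 5 intermediate row(s).
Then LEFT JOIN `loans r` on k2: each of those 5 rows is kept; rows whose q.k2 has no match in r get NULL for r's columns.

(Beloved, 5, NULL); (Dune, 3, NULL); (Dune, 8, Wendy); (Kindred, 1, Yara); (Kindred, 3, NULL)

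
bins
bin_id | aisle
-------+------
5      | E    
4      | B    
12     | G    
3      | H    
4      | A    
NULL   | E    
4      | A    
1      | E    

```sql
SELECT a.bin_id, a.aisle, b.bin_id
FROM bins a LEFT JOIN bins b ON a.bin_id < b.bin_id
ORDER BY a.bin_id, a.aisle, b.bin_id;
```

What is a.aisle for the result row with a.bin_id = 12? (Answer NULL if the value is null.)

LEFT JOIN keeps every row from `bins a`; unmatched rows get NULL for `bins b`'s columns.
Matching on a.bin_id < b.bin_id. A NULL in a compared column never satisfies the condition.
- a row (bin_id=5): matches 1 b row(s) → 1 output row(s).
- a row (bin_id=4): matches 2 b row(s) → 2 output row(s).
- a row (bin_id=12): no match → kept, b columns NULL.
- a row (bin_id=3): matches 5 b row(s) → 5 output row(s).
- a row (bin_id=4): matches 2 b row(s) → 2 output row(s).
- a row (bin_id=NULL): no match → kept, b columns NULL.
- a row (bin_id=4): matches 2 b row(s) → 2 output row(s).
- a row (bin_id=1): matches 6 b row(s) → 6 output row(s).

G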